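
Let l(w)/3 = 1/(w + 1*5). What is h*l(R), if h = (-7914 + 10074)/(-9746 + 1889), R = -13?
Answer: 10/97 ≈ 0.10309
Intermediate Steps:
h = -80/291 (h = 2160/(-7857) = 2160*(-1/7857) = -80/291 ≈ -0.27491)
l(w) = 3/(5 + w) (l(w) = 3/(w + 1*5) = 3/(w + 5) = 3/(5 + w))
h*l(R) = -80/(97*(5 - 13)) = -80/(97*(-8)) = -80*(-1)/(97*8) = -80/291*(-3/8) = 10/97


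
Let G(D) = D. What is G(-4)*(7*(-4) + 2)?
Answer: 104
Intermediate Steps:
G(-4)*(7*(-4) + 2) = -4*(7*(-4) + 2) = -4*(-28 + 2) = -4*(-26) = 104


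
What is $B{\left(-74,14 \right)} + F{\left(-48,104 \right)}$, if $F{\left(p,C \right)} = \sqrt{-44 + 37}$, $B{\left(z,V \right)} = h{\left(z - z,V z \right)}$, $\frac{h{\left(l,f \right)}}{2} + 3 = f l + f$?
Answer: $-2078 + i \sqrt{7} \approx -2078.0 + 2.6458 i$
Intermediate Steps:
$h{\left(l,f \right)} = -6 + 2 f + 2 f l$ ($h{\left(l,f \right)} = -6 + 2 \left(f l + f\right) = -6 + 2 \left(f + f l\right) = -6 + \left(2 f + 2 f l\right) = -6 + 2 f + 2 f l$)
$B{\left(z,V \right)} = -6 + 2 V z$ ($B{\left(z,V \right)} = -6 + 2 V z + 2 V z \left(z - z\right) = -6 + 2 V z + 2 V z 0 = -6 + 2 V z + 0 = -6 + 2 V z$)
$F{\left(p,C \right)} = i \sqrt{7}$ ($F{\left(p,C \right)} = \sqrt{-7} = i \sqrt{7}$)
$B{\left(-74,14 \right)} + F{\left(-48,104 \right)} = \left(-6 + 2 \cdot 14 \left(-74\right)\right) + i \sqrt{7} = \left(-6 - 2072\right) + i \sqrt{7} = -2078 + i \sqrt{7}$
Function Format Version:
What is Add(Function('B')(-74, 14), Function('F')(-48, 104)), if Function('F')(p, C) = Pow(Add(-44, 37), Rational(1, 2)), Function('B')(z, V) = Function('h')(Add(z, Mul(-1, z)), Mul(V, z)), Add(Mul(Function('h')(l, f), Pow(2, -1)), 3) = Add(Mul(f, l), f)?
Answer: Add(-2078, Mul(I, Pow(7, Rational(1, 2)))) ≈ Add(-2078.0, Mul(2.6458, I))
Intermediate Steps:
Function('h')(l, f) = Add(-6, Mul(2, f), Mul(2, f, l)) (Function('h')(l, f) = Add(-6, Mul(2, Add(Mul(f, l), f))) = Add(-6, Mul(2, Add(f, Mul(f, l)))) = Add(-6, Add(Mul(2, f), Mul(2, f, l))) = Add(-6, Mul(2, f), Mul(2, f, l)))
Function('B')(z, V) = Add(-6, Mul(2, V, z)) (Function('B')(z, V) = Add(-6, Mul(2, Mul(V, z)), Mul(2, Mul(V, z), Add(z, Mul(-1, z)))) = Add(-6, Mul(2, V, z), Mul(2, Mul(V, z), 0)) = Add(-6, Mul(2, V, z), 0) = Add(-6, Mul(2, V, z)))
Function('F')(p, C) = Mul(I, Pow(7, Rational(1, 2))) (Function('F')(p, C) = Pow(-7, Rational(1, 2)) = Mul(I, Pow(7, Rational(1, 2))))
Add(Function('B')(-74, 14), Function('F')(-48, 104)) = Add(Add(-6, Mul(2, 14, -74)), Mul(I, Pow(7, Rational(1, 2)))) = Add(Add(-6, -2072), Mul(I, Pow(7, Rational(1, 2)))) = Add(-2078, Mul(I, Pow(7, Rational(1, 2))))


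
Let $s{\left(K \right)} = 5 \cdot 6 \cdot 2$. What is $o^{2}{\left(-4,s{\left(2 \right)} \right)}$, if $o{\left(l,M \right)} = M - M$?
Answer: $0$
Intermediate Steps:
$s{\left(K \right)} = 60$ ($s{\left(K \right)} = 30 \cdot 2 = 60$)
$o{\left(l,M \right)} = 0$
$o^{2}{\left(-4,s{\left(2 \right)} \right)} = 0^{2} = 0$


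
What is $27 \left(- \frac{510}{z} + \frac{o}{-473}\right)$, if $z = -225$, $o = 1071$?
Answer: $\frac{153}{2365} \approx 0.064693$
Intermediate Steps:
$27 \left(- \frac{510}{z} + \frac{o}{-473}\right) = 27 \left(- \frac{510}{-225} + \frac{1071}{-473}\right) = 27 \left(\left(-510\right) \left(- \frac{1}{225}\right) + 1071 \left(- \frac{1}{473}\right)\right) = 27 \left(\frac{34}{15} - \frac{1071}{473}\right) = 27 \cdot \frac{17}{7095} = \frac{153}{2365}$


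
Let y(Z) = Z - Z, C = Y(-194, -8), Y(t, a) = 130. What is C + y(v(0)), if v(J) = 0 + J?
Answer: 130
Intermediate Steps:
v(J) = J
C = 130
y(Z) = 0
C + y(v(0)) = 130 + 0 = 130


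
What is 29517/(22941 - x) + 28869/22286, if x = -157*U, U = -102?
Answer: 285930475/51458374 ≈ 5.5565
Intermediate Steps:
x = 16014 (x = -157*(-102) = 16014)
29517/(22941 - x) + 28869/22286 = 29517/(22941 - 1*16014) + 28869/22286 = 29517/(22941 - 16014) + 28869*(1/22286) = 29517/6927 + 28869/22286 = 29517*(1/6927) + 28869/22286 = 9839/2309 + 28869/22286 = 285930475/51458374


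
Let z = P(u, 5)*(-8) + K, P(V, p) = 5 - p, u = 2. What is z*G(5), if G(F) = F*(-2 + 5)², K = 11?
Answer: 495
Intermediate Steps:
G(F) = 9*F (G(F) = F*3² = F*9 = 9*F)
z = 11 (z = (5 - 1*5)*(-8) + 11 = (5 - 5)*(-8) + 11 = 0*(-8) + 11 = 0 + 11 = 11)
z*G(5) = 11*(9*5) = 11*45 = 495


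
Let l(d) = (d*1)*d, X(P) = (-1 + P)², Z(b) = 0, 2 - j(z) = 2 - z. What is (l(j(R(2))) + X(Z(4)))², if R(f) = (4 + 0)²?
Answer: 66049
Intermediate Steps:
R(f) = 16 (R(f) = 4² = 16)
j(z) = z (j(z) = 2 - (2 - z) = 2 + (-2 + z) = z)
l(d) = d² (l(d) = d*d = d²)
(l(j(R(2))) + X(Z(4)))² = (16² + (-1 + 0)²)² = (256 + (-1)²)² = (256 + 1)² = 257² = 66049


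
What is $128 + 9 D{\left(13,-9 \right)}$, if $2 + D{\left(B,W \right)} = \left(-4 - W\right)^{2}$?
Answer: $335$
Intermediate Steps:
$D{\left(B,W \right)} = -2 + \left(-4 - W\right)^{2}$
$128 + 9 D{\left(13,-9 \right)} = 128 + 9 \left(-2 + \left(4 - 9\right)^{2}\right) = 128 + 9 \left(-2 + \left(-5\right)^{2}\right) = 128 + 9 \left(-2 + 25\right) = 128 + 9 \cdot 23 = 128 + 207 = 335$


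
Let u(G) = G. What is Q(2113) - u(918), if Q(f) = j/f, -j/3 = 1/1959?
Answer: -1266646303/1379789 ≈ -918.00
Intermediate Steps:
j = -1/653 (j = -3/1959 = -3*1/1959 = -1/653 ≈ -0.0015314)
Q(f) = -1/(653*f)
Q(2113) - u(918) = -1/653/2113 - 1*918 = -1/653*1/2113 - 918 = -1/1379789 - 918 = -1266646303/1379789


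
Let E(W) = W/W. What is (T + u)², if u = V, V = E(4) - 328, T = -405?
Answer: 535824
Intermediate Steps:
E(W) = 1
V = -327 (V = 1 - 328 = -327)
u = -327
(T + u)² = (-405 - 327)² = (-732)² = 535824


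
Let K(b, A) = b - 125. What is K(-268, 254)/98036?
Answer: -393/98036 ≈ -0.0040087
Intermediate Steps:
K(b, A) = -125 + b
K(-268, 254)/98036 = (-125 - 268)/98036 = -393*1/98036 = -393/98036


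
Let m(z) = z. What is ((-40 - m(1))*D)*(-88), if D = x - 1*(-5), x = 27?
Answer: 115456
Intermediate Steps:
D = 32 (D = 27 - 1*(-5) = 27 + 5 = 32)
((-40 - m(1))*D)*(-88) = ((-40 - 1*1)*32)*(-88) = ((-40 - 1)*32)*(-88) = -41*32*(-88) = -1312*(-88) = 115456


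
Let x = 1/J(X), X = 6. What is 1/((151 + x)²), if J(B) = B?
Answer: 36/822649 ≈ 4.3761e-5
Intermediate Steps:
x = ⅙ (x = 1/6 = ⅙ ≈ 0.16667)
1/((151 + x)²) = 1/((151 + ⅙)²) = 1/((907/6)²) = 1/(822649/36) = 36/822649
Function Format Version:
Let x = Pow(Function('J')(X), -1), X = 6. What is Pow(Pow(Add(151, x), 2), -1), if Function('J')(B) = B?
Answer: Rational(36, 822649) ≈ 4.3761e-5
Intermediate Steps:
x = Rational(1, 6) (x = Pow(6, -1) = Rational(1, 6) ≈ 0.16667)
Pow(Pow(Add(151, x), 2), -1) = Pow(Pow(Add(151, Rational(1, 6)), 2), -1) = Pow(Pow(Rational(907, 6), 2), -1) = Pow(Rational(822649, 36), -1) = Rational(36, 822649)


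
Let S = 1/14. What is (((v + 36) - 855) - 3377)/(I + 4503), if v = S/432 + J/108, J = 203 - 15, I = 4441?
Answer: -25366879/54093312 ≈ -0.46895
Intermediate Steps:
S = 1/14 ≈ 0.071429
J = 188
v = 10529/6048 (v = (1/14)/432 + 188/108 = (1/14)*(1/432) + 188*(1/108) = 1/6048 + 47/27 = 10529/6048 ≈ 1.7409)
(((v + 36) - 855) - 3377)/(I + 4503) = (((10529/6048 + 36) - 855) - 3377)/(4441 + 4503) = ((228257/6048 - 855) - 3377)/8944 = (-4942783/6048 - 3377)*(1/8944) = -25366879/6048*1/8944 = -25366879/54093312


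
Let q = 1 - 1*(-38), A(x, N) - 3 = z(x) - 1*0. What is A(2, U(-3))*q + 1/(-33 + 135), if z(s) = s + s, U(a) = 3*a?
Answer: 27847/102 ≈ 273.01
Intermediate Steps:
z(s) = 2*s
A(x, N) = 3 + 2*x (A(x, N) = 3 + (2*x - 1*0) = 3 + (2*x + 0) = 3 + 2*x)
q = 39 (q = 1 + 38 = 39)
A(2, U(-3))*q + 1/(-33 + 135) = (3 + 2*2)*39 + 1/(-33 + 135) = (3 + 4)*39 + 1/102 = 7*39 + 1/102 = 273 + 1/102 = 27847/102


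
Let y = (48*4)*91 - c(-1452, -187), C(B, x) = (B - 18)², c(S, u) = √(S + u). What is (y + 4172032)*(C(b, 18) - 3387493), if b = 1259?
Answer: -7739739963648 + 1847412*I*√1639 ≈ -7.7397e+12 + 7.4792e+7*I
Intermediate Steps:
C(B, x) = (-18 + B)²
y = 17472 - I*√1639 (y = (48*4)*91 - √(-1452 - 187) = 192*91 - √(-1639) = 17472 - I*√1639 ≈ 17472.0 - 40.485*I)
(y + 4172032)*(C(b, 18) - 3387493) = ((17472 - I*√1639) + 4172032)*((-18 + 1259)² - 3387493) = (4189504 - I*√1639)*(1241² - 3387493) = (4189504 - I*√1639)*(1540081 - 3387493) = (4189504 - I*√1639)*(-1847412) = -7739739963648 + 1847412*I*√1639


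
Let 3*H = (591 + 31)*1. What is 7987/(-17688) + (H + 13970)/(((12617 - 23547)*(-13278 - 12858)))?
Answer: -12962314813/28709481240 ≈ -0.45150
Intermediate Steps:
H = 622/3 (H = ((591 + 31)*1)/3 = (622*1)/3 = (1/3)*622 = 622/3 ≈ 207.33)
7987/(-17688) + (H + 13970)/(((12617 - 23547)*(-13278 - 12858))) = 7987/(-17688) + (622/3 + 13970)/(((12617 - 23547)*(-13278 - 12858))) = 7987*(-1/17688) + 42532/(3*((-10930*(-26136)))) = -7987/17688 + (42532/3)/285666480 = -7987/17688 + (42532/3)*(1/285666480) = -7987/17688 + 10633/214249860 = -12962314813/28709481240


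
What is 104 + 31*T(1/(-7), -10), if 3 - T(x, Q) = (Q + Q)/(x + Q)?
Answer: 9647/71 ≈ 135.87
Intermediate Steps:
T(x, Q) = 3 - 2*Q/(Q + x) (T(x, Q) = 3 - (Q + Q)/(x + Q) = 3 - 2*Q/(Q + x))
104 + 31*T(1/(-7), -10) = 104 + 31*((-10 + 3/(-7))/(-10 + 1/(-7))) = 104 + 31*((-10 + 3*(-⅐))/(-10 - ⅐)) = 104 + 31*((-10 - 3/7)/(-71/7)) = 104 + 31*(-7/71*(-73/7)) = 104 + 31*(73/71) = 104 + 2263/71 = 9647/71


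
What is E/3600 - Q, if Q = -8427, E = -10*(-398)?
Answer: 1517059/180 ≈ 8428.1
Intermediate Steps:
E = 3980
E/3600 - Q = 3980/3600 - 1*(-8427) = 3980*(1/3600) + 8427 = 199/180 + 8427 = 1517059/180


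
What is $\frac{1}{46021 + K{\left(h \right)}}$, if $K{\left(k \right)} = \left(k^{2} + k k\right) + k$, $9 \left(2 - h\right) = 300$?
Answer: $\frac{9}{431579} \approx 2.0854 \cdot 10^{-5}$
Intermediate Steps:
$h = - \frac{94}{3}$ ($h = 2 - \frac{100}{3} = - \frac{94}{3} \approx -31.333$)
$K{\left(k \right)} = k + 2 k^{2}$ ($K{\left(k \right)} = \left(k^{2} + k^{2}\right) + k = 2 k^{2} + k = k + 2 k^{2}$)
$\frac{1}{46021 + K{\left(h \right)}} = \frac{1}{46021 - \frac{94 \left(1 + 2 \left(- \frac{94}{3}\right)\right)}{3}} = \frac{1}{46021 - \frac{94 \left(1 - \frac{188}{3}\right)}{3}} = \frac{1}{46021 - - \frac{17390}{9}} = \frac{1}{46021 + \frac{17390}{9}} = \frac{1}{\frac{431579}{9}} = \frac{9}{431579}$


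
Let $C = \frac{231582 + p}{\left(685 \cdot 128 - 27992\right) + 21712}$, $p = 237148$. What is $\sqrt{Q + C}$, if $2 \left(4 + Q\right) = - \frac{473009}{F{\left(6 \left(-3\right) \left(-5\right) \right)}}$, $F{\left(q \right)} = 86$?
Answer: $\frac{2 i \sqrt{5261007636830}}{87505} \approx 52.424 i$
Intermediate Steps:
$Q = - \frac{473697}{172}$ ($Q = -4 + \frac{\left(-473009\right) \frac{1}{86}}{2} = -4 + \frac{1}{2} \left(- \frac{473009}{86}\right) = -4 - \frac{473009}{172} = - \frac{473697}{172} \approx -2754.1$)
$C = \frac{46873}{8140}$ ($C = \frac{231582 + 237148}{\left(685 \cdot 128 - 27992\right) + 21712} = \frac{468730}{\left(87680 - 27992\right) + 21712} = \frac{468730}{59688 + 21712} = \frac{468730}{81400} = 468730 \cdot \frac{1}{81400} = \frac{46873}{8140} \approx 5.7584$)
$\sqrt{Q + C} = \sqrt{- \frac{473697}{172} + \frac{46873}{8140}} = \sqrt{- \frac{240489464}{87505}} = \frac{2 i \sqrt{5261007636830}}{87505}$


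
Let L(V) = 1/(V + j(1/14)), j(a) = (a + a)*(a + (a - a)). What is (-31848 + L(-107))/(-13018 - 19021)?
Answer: 1678022/1688085 ≈ 0.99404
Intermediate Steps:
j(a) = 2*a² (j(a) = (2*a)*(a + 0) = (2*a)*a = 2*a²)
L(V) = 1/(1/98 + V) (L(V) = 1/(V + 2*(1/14)²) = 1/(V + 2*(1/196)) = 1/(V + 1/98) = 1/(1/98 + V))
(-31848 + L(-107))/(-13018 - 19021) = (-31848 + 98/(1 + 98*(-107)))/(-13018 - 19021) = (-31848 + 98/(1 - 10486))/(-32039) = (-31848 + 98/(-10485))*(-1/32039) = (-31848 + 98*(-1/10485))*(-1/32039) = (-31848 - 98/10485)*(-1/32039) = -333926378/10485*(-1/32039) = 1678022/1688085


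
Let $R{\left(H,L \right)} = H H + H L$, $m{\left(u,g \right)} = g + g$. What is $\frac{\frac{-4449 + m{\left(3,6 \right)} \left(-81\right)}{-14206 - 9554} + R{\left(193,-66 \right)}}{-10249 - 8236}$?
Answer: $- \frac{194128927}{146401200} \approx -1.326$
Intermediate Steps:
$m{\left(u,g \right)} = 2 g$
$R{\left(H,L \right)} = H^{2} + H L$
$\frac{\frac{-4449 + m{\left(3,6 \right)} \left(-81\right)}{-14206 - 9554} + R{\left(193,-66 \right)}}{-10249 - 8236} = \frac{\frac{-4449 + 2 \cdot 6 \left(-81\right)}{-14206 - 9554} + 193 \left(193 - 66\right)}{-10249 - 8236} = \frac{\frac{-4449 + 12 \left(-81\right)}{-23760} + 193 \cdot 127}{-18485} = \left(\left(-4449 - 972\right) \left(- \frac{1}{23760}\right) + 24511\right) \left(- \frac{1}{18485}\right) = \left(\left(-5421\right) \left(- \frac{1}{23760}\right) + 24511\right) \left(- \frac{1}{18485}\right) = \left(\frac{1807}{7920} + 24511\right) \left(- \frac{1}{18485}\right) = \frac{194128927}{7920} \left(- \frac{1}{18485}\right) = - \frac{194128927}{146401200}$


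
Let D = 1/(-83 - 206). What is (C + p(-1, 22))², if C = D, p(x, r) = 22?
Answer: 40411449/83521 ≈ 483.85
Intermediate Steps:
D = -1/289 (D = 1/(-289) = -1/289 ≈ -0.0034602)
C = -1/289 ≈ -0.0034602
(C + p(-1, 22))² = (-1/289 + 22)² = (6357/289)² = 40411449/83521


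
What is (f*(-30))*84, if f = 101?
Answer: -254520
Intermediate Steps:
(f*(-30))*84 = (101*(-30))*84 = -3030*84 = -254520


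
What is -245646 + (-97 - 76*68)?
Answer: -250911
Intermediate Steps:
-245646 + (-97 - 76*68) = -245646 + (-97 - 5168) = -245646 - 5265 = -250911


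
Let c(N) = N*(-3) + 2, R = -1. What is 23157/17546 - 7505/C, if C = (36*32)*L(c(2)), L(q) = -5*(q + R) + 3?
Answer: 9923701/9128448 ≈ 1.0871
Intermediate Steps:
c(N) = 2 - 3*N (c(N) = -3*N + 2 = 2 - 3*N)
L(q) = 8 - 5*q (L(q) = -5*(q - 1) + 3 = -5*(-1 + q) + 3 = (5 - 5*q) + 3 = 8 - 5*q)
C = 32256 (C = (36*32)*(8 - 5*(2 - 3*2)) = 1152*(8 - 5*(2 - 6)) = 1152*(8 - 5*(-4)) = 1152*(8 + 20) = 1152*28 = 32256)
23157/17546 - 7505/C = 23157/17546 - 7505/32256 = 23157*(1/17546) - 7505*1/32256 = 747/566 - 7505/32256 = 9923701/9128448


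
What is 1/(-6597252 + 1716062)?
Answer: -1/4881190 ≈ -2.0487e-7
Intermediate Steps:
1/(-6597252 + 1716062) = 1/(-4881190) = -1/4881190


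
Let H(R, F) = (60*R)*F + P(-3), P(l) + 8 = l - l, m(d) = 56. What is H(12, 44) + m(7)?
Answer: 31728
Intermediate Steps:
P(l) = -8 (P(l) = -8 + (l - l) = -8 + 0 = -8)
H(R, F) = -8 + 60*F*R (H(R, F) = (60*R)*F - 8 = 60*F*R - 8 = -8 + 60*F*R)
H(12, 44) + m(7) = (-8 + 60*44*12) + 56 = (-8 + 31680) + 56 = 31672 + 56 = 31728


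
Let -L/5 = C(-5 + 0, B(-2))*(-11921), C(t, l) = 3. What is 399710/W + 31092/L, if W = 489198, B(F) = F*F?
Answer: 14447381311/14579323395 ≈ 0.99095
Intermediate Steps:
B(F) = F²
L = 178815 (L = -15*(-11921) = -5*(-35763) = 178815)
399710/W + 31092/L = 399710/489198 + 31092/178815 = 399710*(1/489198) + 31092*(1/178815) = 199855/244599 + 10364/59605 = 14447381311/14579323395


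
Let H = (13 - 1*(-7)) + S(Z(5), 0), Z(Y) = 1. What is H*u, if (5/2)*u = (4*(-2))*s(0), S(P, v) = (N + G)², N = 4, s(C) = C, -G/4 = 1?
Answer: 0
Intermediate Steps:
G = -4 (G = -4*1 = -4)
S(P, v) = 0 (S(P, v) = (4 - 4)² = 0² = 0)
u = 0 (u = 2*((4*(-2))*0)/5 = 2*(-8*0)/5 = (⅖)*0 = 0)
H = 20 (H = (13 - 1*(-7)) + 0 = (13 + 7) + 0 = 20 + 0 = 20)
H*u = 20*0 = 0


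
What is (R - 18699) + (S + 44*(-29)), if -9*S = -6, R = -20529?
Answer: -121510/3 ≈ -40503.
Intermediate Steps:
S = ⅔ (S = -⅑*(-6) = ⅔ ≈ 0.66667)
(R - 18699) + (S + 44*(-29)) = (-20529 - 18699) + (⅔ + 44*(-29)) = -39228 + (⅔ - 1276) = -39228 - 3826/3 = -121510/3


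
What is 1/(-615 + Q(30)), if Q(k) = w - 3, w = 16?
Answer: -1/602 ≈ -0.0016611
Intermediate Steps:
Q(k) = 13 (Q(k) = 16 - 3 = 13)
1/(-615 + Q(30)) = 1/(-615 + 13) = 1/(-602) = -1/602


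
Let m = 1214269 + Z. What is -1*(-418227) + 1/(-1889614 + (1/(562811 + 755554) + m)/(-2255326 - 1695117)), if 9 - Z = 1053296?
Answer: 242112781597135875294756/578902800626076833 ≈ 4.1823e+5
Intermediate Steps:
Z = -1053287 (Z = 9 - 1*1053296 = 9 - 1053296 = -1053287)
m = 160982 (m = 1214269 - 1053287 = 160982)
-1*(-418227) + 1/(-1889614 + (1/(562811 + 755554) + m)/(-2255326 - 1695117)) = -1*(-418227) + 1/(-1889614 + (1/(562811 + 755554) + 160982)/(-2255326 - 1695117)) = 418227 + 1/(-1889614 + (1/1318365 + 160982)/(-3950443)) = 418227 + 1/(-1889614 + (1/1318365 + 160982)*(-1/3950443)) = 418227 + 1/(-1889614 + (212233034431/1318365)*(-1/3950443)) = 418227 + 1/(-1889614 - 12484296143/306360340335) = 418227 + 1/(-578902800626076833/306360340335) = 418227 - 306360340335/578902800626076833 = 242112781597135875294756/578902800626076833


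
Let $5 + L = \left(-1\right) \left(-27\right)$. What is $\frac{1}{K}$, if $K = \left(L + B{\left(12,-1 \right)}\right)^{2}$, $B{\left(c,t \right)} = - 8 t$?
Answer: $\frac{1}{900} \approx 0.0011111$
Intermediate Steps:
$B{\left(c,t \right)} = - 8 t$
$L = 22$ ($L = -5 - -27 = -5 + 27 = 22$)
$K = 900$ ($K = \left(22 - -8\right)^{2} = \left(22 + 8\right)^{2} = 30^{2} = 900$)
$\frac{1}{K} = \frac{1}{900}$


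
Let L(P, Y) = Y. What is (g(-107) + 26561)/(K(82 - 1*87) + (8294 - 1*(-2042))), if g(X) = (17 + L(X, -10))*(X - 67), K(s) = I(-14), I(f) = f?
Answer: 25343/10322 ≈ 2.4552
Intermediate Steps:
K(s) = -14
g(X) = -469 + 7*X (g(X) = (17 - 10)*(X - 67) = 7*(-67 + X) = -469 + 7*X)
(g(-107) + 26561)/(K(82 - 1*87) + (8294 - 1*(-2042))) = ((-469 + 7*(-107)) + 26561)/(-14 + (8294 - 1*(-2042))) = ((-469 - 749) + 26561)/(-14 + (8294 + 2042)) = (-1218 + 26561)/(-14 + 10336) = 25343/10322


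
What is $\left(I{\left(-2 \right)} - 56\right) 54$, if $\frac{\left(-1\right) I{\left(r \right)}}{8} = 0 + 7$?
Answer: $-6048$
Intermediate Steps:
$I{\left(r \right)} = -56$ ($I{\left(r \right)} = - 8 \left(0 + 7\right) = \left(-8\right) 7 = -56$)
$\left(I{\left(-2 \right)} - 56\right) 54 = \left(-56 - 56\right) 54 = \left(-112\right) 54 = -6048$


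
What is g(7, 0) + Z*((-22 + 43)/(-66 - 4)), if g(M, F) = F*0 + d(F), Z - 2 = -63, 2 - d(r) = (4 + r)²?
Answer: 43/10 ≈ 4.3000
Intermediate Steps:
d(r) = 2 - (4 + r)²
Z = -61 (Z = 2 - 63 = -61)
g(M, F) = 2 - (4 + F)² (g(M, F) = F*0 + (2 - (4 + F)²) = 0 + (2 - (4 + F)²) = 2 - (4 + F)²)
g(7, 0) + Z*((-22 + 43)/(-66 - 4)) = (2 - (4 + 0)²) - 61*(-22 + 43)/(-66 - 4) = (2 - 1*4²) - 1281/(-70) = (2 - 1*16) - 1281*(-1)/70 = (2 - 16) - 61*(-3/10) = -14 + 183/10 = 43/10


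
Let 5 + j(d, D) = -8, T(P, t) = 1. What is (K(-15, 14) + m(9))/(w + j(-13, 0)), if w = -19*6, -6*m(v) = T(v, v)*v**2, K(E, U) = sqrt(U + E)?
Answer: 27/254 - I/127 ≈ 0.1063 - 0.007874*I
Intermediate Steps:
j(d, D) = -13 (j(d, D) = -5 - 8 = -13)
K(E, U) = sqrt(E + U)
m(v) = -v**2/6
w = -114
(K(-15, 14) + m(9))/(w + j(-13, 0)) = (sqrt(-15 + 14) - 1/6*9**2)/(-114 - 13) = (sqrt(-1) - 1/6*81)/(-127) = (I - 27/2)*(-1/127) = (-27/2 + I)*(-1/127) = 27/254 - I/127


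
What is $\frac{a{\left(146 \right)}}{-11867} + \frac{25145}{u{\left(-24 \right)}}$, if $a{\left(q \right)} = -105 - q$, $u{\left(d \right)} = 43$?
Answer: $\frac{298406508}{510281} \approx 584.79$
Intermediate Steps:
$\frac{a{\left(146 \right)}}{-11867} + \frac{25145}{u{\left(-24 \right)}} = \frac{-105 - 146}{-11867} + \frac{25145}{43} = \left(-105 - 146\right) \left(- \frac{1}{11867}\right) + 25145 \cdot \frac{1}{43} = \left(-251\right) \left(- \frac{1}{11867}\right) + \frac{25145}{43} = \frac{251}{11867} + \frac{25145}{43} = \frac{298406508}{510281}$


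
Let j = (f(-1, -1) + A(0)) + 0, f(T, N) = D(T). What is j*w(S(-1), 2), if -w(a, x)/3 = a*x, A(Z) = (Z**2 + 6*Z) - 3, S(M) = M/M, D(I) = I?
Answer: 24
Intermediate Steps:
f(T, N) = T
S(M) = 1
A(Z) = -3 + Z**2 + 6*Z
w(a, x) = -3*a*x
j = -4 (j = (-1 + (-3 + 0**2 + 6*0)) + 0 = (-1 + (-3 + 0 + 0)) + 0 = (-1 - 3) + 0 = -4 + 0 = -4)
j*w(S(-1), 2) = -(-12)*2 = -4*(-6) = 24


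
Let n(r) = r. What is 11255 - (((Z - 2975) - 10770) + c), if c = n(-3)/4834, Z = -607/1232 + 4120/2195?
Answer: 32678931615457/1307229616 ≈ 24999.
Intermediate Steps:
Z = 748695/540848 (Z = -607*1/1232 + 4120*(1/2195) = -607/1232 + 824/439 = 748695/540848 ≈ 1.3843)
c = -3/4834 ≈ -0.00062060
11255 - (((Z - 2975) - 10770) + c) = 11255 - (((748695/540848 - 2975) - 10770) - 3/4834) = 11255 - ((-1608274105/540848 - 10770) - 3/4834) = 11255 - (-7433207065/540848 - 3/4834) = 11255 - 1*(-17966062287377/1307229616) = 11255 + 17966062287377/1307229616 = 32678931615457/1307229616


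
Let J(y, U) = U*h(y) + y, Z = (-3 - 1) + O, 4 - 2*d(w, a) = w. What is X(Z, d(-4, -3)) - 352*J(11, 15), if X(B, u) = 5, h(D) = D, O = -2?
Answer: -61947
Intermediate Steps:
d(w, a) = 2 - w/2
Z = -6 (Z = (-3 - 1) - 2 = -4 - 2 = -6)
J(y, U) = y + U*y (J(y, U) = U*y + y = y + U*y)
X(Z, d(-4, -3)) - 352*J(11, 15) = 5 - 3872*(1 + 15) = 5 - 3872*16 = 5 - 352*176 = 5 - 61952 = -61947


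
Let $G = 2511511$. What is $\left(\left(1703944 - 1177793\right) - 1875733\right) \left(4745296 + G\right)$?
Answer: $-9793656104674$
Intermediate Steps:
$\left(\left(1703944 - 1177793\right) - 1875733\right) \left(4745296 + G\right) = \left(\left(1703944 - 1177793\right) - 1875733\right) \left(4745296 + 2511511\right) = \left(526151 - 1875733\right) 7256807 = \left(-1349582\right) 7256807 = -9793656104674$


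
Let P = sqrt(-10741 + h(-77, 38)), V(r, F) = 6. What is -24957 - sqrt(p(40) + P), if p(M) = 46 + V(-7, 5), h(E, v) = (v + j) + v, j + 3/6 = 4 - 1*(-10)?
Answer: -24957 - sqrt(208 + 18*I*sqrt(526))/2 ≈ -24966.0 - 5.6376*I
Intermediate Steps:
j = 27/2 (j = -1/2 + (4 - 1*(-10)) = -1/2 + (4 + 10) = -1/2 + 14 = 27/2 ≈ 13.500)
h(E, v) = 27/2 + 2*v (h(E, v) = (v + 27/2) + v = (27/2 + v) + v = 27/2 + 2*v)
P = 9*I*sqrt(526)/2 (P = sqrt(-10741 + (27/2 + 2*38)) = sqrt(-10741 + (27/2 + 76)) = sqrt(-10741 + 179/2) = sqrt(-21303/2) = 9*I*sqrt(526)/2 ≈ 103.21*I)
p(M) = 52 (p(M) = 46 + 6 = 52)
-24957 - sqrt(p(40) + P) = -24957 - sqrt(52 + 9*I*sqrt(526)/2)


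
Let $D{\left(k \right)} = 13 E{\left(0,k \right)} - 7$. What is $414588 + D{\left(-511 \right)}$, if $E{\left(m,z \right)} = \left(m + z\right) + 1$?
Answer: $407951$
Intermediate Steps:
$E{\left(m,z \right)} = 1 + m + z$
$D{\left(k \right)} = 6 + 13 k$ ($D{\left(k \right)} = 13 \left(1 + 0 + k\right) - 7 = 13 \left(1 + k\right) - 7 = \left(13 + 13 k\right) - 7 = 6 + 13 k$)
$414588 + D{\left(-511 \right)} = 414588 + \left(6 + 13 \left(-511\right)\right) = 414588 + \left(6 - 6643\right) = 414588 - 6637 = 407951$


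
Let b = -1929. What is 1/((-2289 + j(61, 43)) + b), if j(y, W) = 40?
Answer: -1/4178 ≈ -0.00023935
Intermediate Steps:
1/((-2289 + j(61, 43)) + b) = 1/((-2289 + 40) - 1929) = 1/(-2249 - 1929) = 1/(-4178) = -1/4178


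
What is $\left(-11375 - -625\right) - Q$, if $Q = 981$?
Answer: $-11731$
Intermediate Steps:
$\left(-11375 - -625\right) - Q = \left(-11375 - -625\right) - 981 = \left(-11375 + 625\right) - 981 = -10750 - 981 = -11731$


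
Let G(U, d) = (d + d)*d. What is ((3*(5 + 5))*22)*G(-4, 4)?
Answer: 21120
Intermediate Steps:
G(U, d) = 2*d² (G(U, d) = (2*d)*d = 2*d²)
((3*(5 + 5))*22)*G(-4, 4) = ((3*(5 + 5))*22)*(2*4²) = ((3*10)*22)*(2*16) = (30*22)*32 = 660*32 = 21120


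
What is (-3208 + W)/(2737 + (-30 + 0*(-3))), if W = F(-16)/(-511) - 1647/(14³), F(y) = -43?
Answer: -642704271/542244584 ≈ -1.1853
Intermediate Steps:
W = -103375/200312 (W = -43/(-511) - 1647/(14³) = -43*(-1/511) - 1647/2744 = 43/511 - 1647*1/2744 = 43/511 - 1647/2744 = -103375/200312 ≈ -0.51607)
(-3208 + W)/(2737 + (-30 + 0*(-3))) = (-3208 - 103375/200312)/(2737 + (-30 + 0*(-3))) = -642704271/(200312*(2737 + (-30 + 0))) = -642704271/(200312*(2737 - 30)) = -642704271/200312/2707 = -642704271/200312*1/2707 = -642704271/542244584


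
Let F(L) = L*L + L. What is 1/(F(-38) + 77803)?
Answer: 1/79209 ≈ 1.2625e-5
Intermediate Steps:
F(L) = L + L² (F(L) = L² + L = L + L²)
1/(F(-38) + 77803) = 1/(-38*(1 - 38) + 77803) = 1/(-38*(-37) + 77803) = 1/(1406 + 77803) = 1/79209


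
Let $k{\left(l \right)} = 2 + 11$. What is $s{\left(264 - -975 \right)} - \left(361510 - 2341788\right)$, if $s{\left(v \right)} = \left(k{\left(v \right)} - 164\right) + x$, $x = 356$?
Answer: $1980483$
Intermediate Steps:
$k{\left(l \right)} = 13$
$s{\left(v \right)} = 205$ ($s{\left(v \right)} = \left(13 - 164\right) + 356 = -151 + 356 = 205$)
$s{\left(264 - -975 \right)} - \left(361510 - 2341788\right) = 205 - \left(361510 - 2341788\right) = 205 - -1980278 = 205 + 1980278 = 1980483$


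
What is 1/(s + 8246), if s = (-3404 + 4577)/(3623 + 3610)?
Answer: 2411/19881497 ≈ 0.00012127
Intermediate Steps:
s = 391/2411 (s = 1173/7233 = 1173*(1/7233) = 391/2411 ≈ 0.16217)
1/(s + 8246) = 1/(391/2411 + 8246) = 1/(19881497/2411) = 2411/19881497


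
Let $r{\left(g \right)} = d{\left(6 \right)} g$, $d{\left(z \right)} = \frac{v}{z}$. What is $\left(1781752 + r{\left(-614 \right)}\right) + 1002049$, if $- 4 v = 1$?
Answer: $\frac{33405919}{12} \approx 2.7838 \cdot 10^{6}$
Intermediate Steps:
$v = - \frac{1}{4}$ ($v = \left(- \frac{1}{4}\right) 1 = - \frac{1}{4} \approx -0.25$)
$d{\left(z \right)} = - \frac{1}{4 z}$
$r{\left(g \right)} = - \frac{g}{24}$ ($r{\left(g \right)} = - \frac{1}{4 \cdot 6} g = \left(- \frac{1}{4}\right) \frac{1}{6} g = - \frac{g}{24}$)
$\left(1781752 + r{\left(-614 \right)}\right) + 1002049 = \left(1781752 - - \frac{307}{12}\right) + 1002049 = \left(1781752 + \frac{307}{12}\right) + 1002049 = \frac{21381331}{12} + 1002049 = \frac{33405919}{12}$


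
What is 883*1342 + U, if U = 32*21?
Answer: 1185658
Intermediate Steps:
U = 672
883*1342 + U = 883*1342 + 672 = 1184986 + 672 = 1185658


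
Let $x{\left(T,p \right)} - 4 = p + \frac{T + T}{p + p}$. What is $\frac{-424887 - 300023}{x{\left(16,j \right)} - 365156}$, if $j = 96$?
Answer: $\frac{869892}{438067} \approx 1.9858$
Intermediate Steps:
$x{\left(T,p \right)} = 4 + p + \frac{T}{p}$ ($x{\left(T,p \right)} = 4 + \left(p + \frac{T + T}{p + p}\right) = 4 + \left(p + \frac{2 T}{2 p}\right) = 4 + \left(p + 2 T \frac{1}{2 p}\right) = 4 + \left(p + \frac{T}{p}\right) = 4 + p + \frac{T}{p}$)
$\frac{-424887 - 300023}{x{\left(16,j \right)} - 365156} = \frac{-424887 - 300023}{\left(4 + 96 + \frac{16}{96}\right) - 365156} = - \frac{724910}{\left(4 + 96 + 16 \cdot \frac{1}{96}\right) - 365156} = - \frac{724910}{\left(4 + 96 + \frac{1}{6}\right) - 365156} = - \frac{724910}{\frac{601}{6} - 365156} = - \frac{724910}{- \frac{2190335}{6}} = \left(-724910\right) \left(- \frac{6}{2190335}\right) = \frac{869892}{438067}$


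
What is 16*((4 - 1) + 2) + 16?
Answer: 96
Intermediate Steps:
16*((4 - 1) + 2) + 16 = 16*(3 + 2) + 16 = 16*5 + 16 = 80 + 16 = 96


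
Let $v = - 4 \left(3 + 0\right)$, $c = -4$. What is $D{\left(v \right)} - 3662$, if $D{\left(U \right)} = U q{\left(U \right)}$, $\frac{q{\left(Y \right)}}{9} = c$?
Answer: $-3230$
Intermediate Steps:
$q{\left(Y \right)} = -36$ ($q{\left(Y \right)} = 9 \left(-4\right) = -36$)
$v = -12$ ($v = \left(-4\right) 3 = -12$)
$D{\left(U \right)} = - 36 U$ ($D{\left(U \right)} = U \left(-36\right) = - 36 U$)
$D{\left(v \right)} - 3662 = \left(-36\right) \left(-12\right) - 3662 = 432 - 3662 = -3230$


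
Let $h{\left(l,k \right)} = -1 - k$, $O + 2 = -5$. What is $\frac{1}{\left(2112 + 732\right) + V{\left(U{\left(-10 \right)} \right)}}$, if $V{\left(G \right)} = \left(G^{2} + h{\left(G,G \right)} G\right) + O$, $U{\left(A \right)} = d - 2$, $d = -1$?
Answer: $\frac{1}{2840} \approx 0.00035211$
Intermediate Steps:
$O = -7$ ($O = -2 - 5 = -7$)
$U{\left(A \right)} = -3$ ($U{\left(A \right)} = -1 - 2 = -3$)
$V{\left(G \right)} = -7 + G^{2} + G \left(-1 - G\right)$ ($V{\left(G \right)} = \left(G^{2} + \left(-1 - G\right) G\right) - 7 = \left(G^{2} + G \left(-1 - G\right)\right) - 7 = -7 + G^{2} + G \left(-1 - G\right)$)
$\frac{1}{\left(2112 + 732\right) + V{\left(U{\left(-10 \right)} \right)}} = \frac{1}{\left(2112 + 732\right) - 4} = \frac{1}{2844 + \left(-7 + 3\right)} = \frac{1}{2844 - 4} = \frac{1}{2840}$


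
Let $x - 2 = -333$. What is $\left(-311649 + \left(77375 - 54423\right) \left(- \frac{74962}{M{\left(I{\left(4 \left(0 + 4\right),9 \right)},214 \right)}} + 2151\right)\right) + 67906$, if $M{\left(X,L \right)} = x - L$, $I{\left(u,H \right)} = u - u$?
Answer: $\frac{28494202729}{545} \approx 5.2283 \cdot 10^{7}$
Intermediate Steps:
$x = -331$ ($x = 2 - 333 = -331$)
$I{\left(u,H \right)} = 0$
$M{\left(X,L \right)} = -331 - L$
$\left(-311649 + \left(77375 - 54423\right) \left(- \frac{74962}{M{\left(I{\left(4 \left(0 + 4\right),9 \right)},214 \right)}} + 2151\right)\right) + 67906 = \left(-311649 + \left(77375 - 54423\right) \left(- \frac{74962}{-331 - 214} + 2151\right)\right) + 67906 = \left(-311649 + 22952 \left(- \frac{74962}{-331 - 214} + 2151\right)\right) + 67906 = \left(-311649 + 22952 \left(- \frac{74962}{-545} + 2151\right)\right) + 67906 = \left(-311649 + 22952 \left(\left(-74962\right) \left(- \frac{1}{545}\right) + 2151\right)\right) + 67906 = \left(-311649 + 22952 \left(\frac{74962}{545} + 2151\right)\right) + 67906 = \left(-311649 + 22952 \cdot \frac{1247257}{545}\right) + 67906 = \left(-311649 + \frac{28627042664}{545}\right) + 67906 = \frac{28457193959}{545} + 67906 = \frac{28494202729}{545}$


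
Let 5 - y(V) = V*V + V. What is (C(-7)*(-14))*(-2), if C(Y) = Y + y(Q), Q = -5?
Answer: -616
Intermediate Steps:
y(V) = 5 - V - V² (y(V) = 5 - (V*V + V) = 5 - (V² + V) = 5 - (V + V²) = 5 + (-V - V²) = 5 - V - V²)
C(Y) = -15 + Y (C(Y) = Y + (5 - 1*(-5) - 1*(-5)²) = Y + (5 + 5 - 1*25) = Y + (5 + 5 - 25) = Y - 15 = -15 + Y)
(C(-7)*(-14))*(-2) = ((-15 - 7)*(-14))*(-2) = -22*(-14)*(-2) = 308*(-2) = -616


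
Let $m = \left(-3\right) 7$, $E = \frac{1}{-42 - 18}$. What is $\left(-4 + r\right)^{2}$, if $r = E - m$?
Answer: $\frac{1038361}{3600} \approx 288.43$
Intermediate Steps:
$E = - \frac{1}{60}$ ($E = \frac{1}{-60} = - \frac{1}{60} \approx -0.016667$)
$m = -21$
$r = \frac{1259}{60}$ ($r = - \frac{1}{60} - -21 = - \frac{1}{60} + 21 = \frac{1259}{60} \approx 20.983$)
$\left(-4 + r\right)^{2} = \left(-4 + \frac{1259}{60}\right)^{2} = \left(\frac{1019}{60}\right)^{2} = \frac{1038361}{3600}$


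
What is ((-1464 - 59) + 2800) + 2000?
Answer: 3277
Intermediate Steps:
((-1464 - 59) + 2800) + 2000 = (-1523 + 2800) + 2000 = 1277 + 2000 = 3277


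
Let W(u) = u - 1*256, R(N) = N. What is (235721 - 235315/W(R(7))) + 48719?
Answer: 71060875/249 ≈ 2.8539e+5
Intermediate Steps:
W(u) = -256 + u (W(u) = u - 256 = -256 + u)
(235721 - 235315/W(R(7))) + 48719 = (235721 - 235315/(-256 + 7)) + 48719 = (235721 - 235315/(-249)) + 48719 = (235721 - 235315*(-1/249)) + 48719 = (235721 + 235315/249) + 48719 = 58929844/249 + 48719 = 71060875/249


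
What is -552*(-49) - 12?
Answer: 27036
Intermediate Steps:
-552*(-49) - 12 = -184*(-147) - 12 = 27048 - 12 = 27036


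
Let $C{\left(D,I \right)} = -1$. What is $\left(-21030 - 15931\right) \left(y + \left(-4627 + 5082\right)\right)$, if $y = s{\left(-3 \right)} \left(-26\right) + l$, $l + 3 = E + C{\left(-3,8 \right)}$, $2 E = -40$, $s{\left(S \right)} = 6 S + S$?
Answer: $-36110897$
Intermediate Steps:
$s{\left(S \right)} = 7 S$
$E = -20$ ($E = \frac{1}{2} \left(-40\right) = -20$)
$l = -24$ ($l = -3 - 21 = -24$)
$y = 522$ ($y = 7 \left(-3\right) \left(-26\right) - 24 = \left(-21\right) \left(-26\right) - 24 = 546 - 24 = 522$)
$\left(-21030 - 15931\right) \left(y + \left(-4627 + 5082\right)\right) = \left(-21030 - 15931\right) \left(522 + \left(-4627 + 5082\right)\right) = - 36961 \left(522 + 455\right) = \left(-36961\right) 977 = -36110897$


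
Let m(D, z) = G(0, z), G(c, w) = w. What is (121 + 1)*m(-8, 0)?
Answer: 0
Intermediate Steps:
m(D, z) = z
(121 + 1)*m(-8, 0) = (121 + 1)*0 = 122*0 = 0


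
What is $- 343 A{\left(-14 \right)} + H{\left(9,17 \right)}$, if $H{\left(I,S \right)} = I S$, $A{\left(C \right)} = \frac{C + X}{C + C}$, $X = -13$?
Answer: $- \frac{711}{4} \approx -177.75$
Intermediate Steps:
$A{\left(C \right)} = \frac{-13 + C}{2 C}$ ($A{\left(C \right)} = \frac{C - 13}{C + C} = \frac{-13 + C}{2 C}$)
$- 343 A{\left(-14 \right)} + H{\left(9,17 \right)} = - 343 \frac{-13 - 14}{2 \left(-14\right)} + 9 \cdot 17 = - 343 \cdot \frac{1}{2} \left(- \frac{1}{14}\right) \left(-27\right) + 153 = \left(-343\right) \frac{27}{28} + 153 = - \frac{1323}{4} + 153 = - \frac{711}{4}$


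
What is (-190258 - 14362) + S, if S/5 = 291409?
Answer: 1252425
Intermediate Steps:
S = 1457045 (S = 5*291409 = 1457045)
(-190258 - 14362) + S = (-190258 - 14362) + 1457045 = -204620 + 1457045 = 1252425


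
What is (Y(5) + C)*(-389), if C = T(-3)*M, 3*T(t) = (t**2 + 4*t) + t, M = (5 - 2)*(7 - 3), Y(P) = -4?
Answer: 10892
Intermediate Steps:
M = 12 (M = 3*4 = 12)
T(t) = t**2/3 + 5*t/3 (T(t) = ((t**2 + 4*t) + t)/3 = (t**2 + 5*t)/3 = t**2/3 + 5*t/3)
C = -24 (C = ((1/3)*(-3)*(5 - 3))*12 = ((1/3)*(-3)*2)*12 = -2*12 = -24)
(Y(5) + C)*(-389) = (-4 - 24)*(-389) = -28*(-389) = 10892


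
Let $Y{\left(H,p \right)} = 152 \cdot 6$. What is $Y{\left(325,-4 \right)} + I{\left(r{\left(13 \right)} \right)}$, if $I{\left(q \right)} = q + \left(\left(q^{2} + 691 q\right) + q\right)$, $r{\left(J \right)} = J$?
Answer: $10090$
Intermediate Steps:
$Y{\left(H,p \right)} = 912$
$I{\left(q \right)} = q^{2} + 693 q$ ($I{\left(q \right)} = q + \left(q^{2} + 692 q\right) = q^{2} + 693 q$)
$Y{\left(325,-4 \right)} + I{\left(r{\left(13 \right)} \right)} = 912 + 13 \left(693 + 13\right) = 912 + 13 \cdot 706 = 912 + 9178 = 10090$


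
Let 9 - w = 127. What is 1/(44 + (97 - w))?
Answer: 1/259 ≈ 0.0038610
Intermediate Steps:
w = -118 (w = 9 - 1*127 = 9 - 127 = -118)
1/(44 + (97 - w)) = 1/(44 + (97 - 1*(-118))) = 1/(44 + (97 + 118)) = 1/(44 + 215) = 1/259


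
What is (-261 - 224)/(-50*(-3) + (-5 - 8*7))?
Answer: -485/89 ≈ -5.4494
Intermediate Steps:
(-261 - 224)/(-50*(-3) + (-5 - 8*7)) = -485/(150 + (-5 - 56)) = -485/(150 - 61) = -485/89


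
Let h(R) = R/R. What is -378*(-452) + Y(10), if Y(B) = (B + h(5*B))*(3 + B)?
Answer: 170999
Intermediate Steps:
h(R) = 1
Y(B) = (1 + B)*(3 + B) (Y(B) = (B + 1)*(3 + B) = (1 + B)*(3 + B))
-378*(-452) + Y(10) = -378*(-452) + (3 + 10² + 4*10) = 170856 + (3 + 100 + 40) = 170856 + 143 = 170999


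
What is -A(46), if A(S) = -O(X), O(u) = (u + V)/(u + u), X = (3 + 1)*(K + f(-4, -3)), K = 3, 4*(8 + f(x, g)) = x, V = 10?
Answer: 7/24 ≈ 0.29167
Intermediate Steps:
f(x, g) = -8 + x/4
X = -24 (X = (3 + 1)*(3 + (-8 + (¼)*(-4))) = 4*(3 + (-8 - 1)) = 4*(3 - 9) = 4*(-6) = -24)
O(u) = (10 + u)/(2*u) (O(u) = (u + 10)/(u + u) = (10 + u)/((2*u)) = (10 + u)*(1/(2*u)) = (10 + u)/(2*u))
A(S) = -7/24 (A(S) = -(10 - 24)/(2*(-24)) = -(-1)*(-14)/(2*24) = -1*7/24 = -7/24)
-A(46) = -1*(-7/24) = 7/24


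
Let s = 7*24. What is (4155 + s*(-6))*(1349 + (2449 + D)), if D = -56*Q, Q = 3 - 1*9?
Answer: 13009698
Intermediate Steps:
Q = -6 (Q = 3 - 9 = -6)
D = 336 (D = -56*(-6) = 336)
s = 168
(4155 + s*(-6))*(1349 + (2449 + D)) = (4155 + 168*(-6))*(1349 + (2449 + 336)) = (4155 - 1008)*(1349 + 2785) = 3147*4134 = 13009698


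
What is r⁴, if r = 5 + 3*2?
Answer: 14641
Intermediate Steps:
r = 11 (r = 5 + 6 = 11)
r⁴ = 11⁴ = 14641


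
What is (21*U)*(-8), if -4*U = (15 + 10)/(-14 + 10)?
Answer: -525/2 ≈ -262.50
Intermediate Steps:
U = 25/16 (U = -(15 + 10)/(4*(-14 + 10)) = -25/(4*(-4)) = -25*(-1)/(4*4) = -¼*(-25/4) = 25/16 ≈ 1.5625)
(21*U)*(-8) = (21*(25/16))*(-8) = (525/16)*(-8) = -525/2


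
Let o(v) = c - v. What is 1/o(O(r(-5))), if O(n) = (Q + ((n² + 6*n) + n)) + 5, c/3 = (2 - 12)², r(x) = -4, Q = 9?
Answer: 1/298 ≈ 0.0033557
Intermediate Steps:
c = 300 (c = 3*(2 - 12)² = 3*(-10)² = 3*100 = 300)
O(n) = 14 + n² + 7*n (O(n) = (9 + ((n² + 6*n) + n)) + 5 = (9 + (n² + 7*n)) + 5 = (9 + n² + 7*n) + 5 = 14 + n² + 7*n)
o(v) = 300 - v
1/o(O(r(-5))) = 1/(300 - (14 + (-4)² + 7*(-4))) = 1/(300 - (14 + 16 - 28)) = 1/(300 - 1*2) = 1/(300 - 2) = 1/298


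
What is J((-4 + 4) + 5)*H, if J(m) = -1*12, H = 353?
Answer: -4236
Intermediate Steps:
J(m) = -12
J((-4 + 4) + 5)*H = -12*353 = -4236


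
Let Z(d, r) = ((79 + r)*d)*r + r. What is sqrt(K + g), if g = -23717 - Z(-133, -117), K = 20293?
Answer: sqrt(588011) ≈ 766.82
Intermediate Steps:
Z(d, r) = r + d*r*(79 + r) (Z(d, r) = (d*(79 + r))*r + r = d*r*(79 + r) + r = r + d*r*(79 + r))
g = 567718 (g = -23717 - (-117)*(1 + 79*(-133) - 133*(-117)) = -23717 - (-117)*(1 - 10507 + 15561) = -23717 - (-117)*5055 = -23717 - 1*(-591435) = -23717 + 591435 = 567718)
sqrt(K + g) = sqrt(20293 + 567718) = sqrt(588011)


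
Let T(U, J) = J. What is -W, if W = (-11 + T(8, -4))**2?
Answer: -225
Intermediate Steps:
W = 225 (W = (-11 - 4)**2 = (-15)**2 = 225)
-W = -1*225 = -225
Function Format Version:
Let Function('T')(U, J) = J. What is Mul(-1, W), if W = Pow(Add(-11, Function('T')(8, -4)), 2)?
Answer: -225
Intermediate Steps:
W = 225 (W = Pow(Add(-11, -4), 2) = Pow(-15, 2) = 225)
Mul(-1, W) = Mul(-1, 225) = -225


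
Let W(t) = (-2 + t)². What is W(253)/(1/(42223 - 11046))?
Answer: 1964182177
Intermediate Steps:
W(253)/(1/(42223 - 11046)) = (-2 + 253)²/(1/(42223 - 11046)) = 251²/(1/31177) = 63001/(1/31177) = 63001*31177 = 1964182177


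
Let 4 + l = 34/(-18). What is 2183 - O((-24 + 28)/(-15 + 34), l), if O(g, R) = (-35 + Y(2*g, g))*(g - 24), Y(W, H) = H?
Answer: 489291/361 ≈ 1355.4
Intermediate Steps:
l = -53/9 (l = -4 + 34/(-18) = -4 + 34*(-1/18) = -4 - 17/9 = -53/9 ≈ -5.8889)
O(g, R) = (-35 + g)*(-24 + g) (O(g, R) = (-35 + g)*(g - 24) = (-35 + g)*(-24 + g))
2183 - O((-24 + 28)/(-15 + 34), l) = 2183 - (840 + ((-24 + 28)/(-15 + 34))² - 59*(-24 + 28)/(-15 + 34)) = 2183 - (840 + (4/19)² - 236/19) = 2183 - (840 + (4*(1/19))² - 236/19) = 2183 - (840 + (4/19)² - 59*4/19) = 2183 - (840 + 16/361 - 236/19) = 2183 - 1*298772/361 = 2183 - 298772/361 = 489291/361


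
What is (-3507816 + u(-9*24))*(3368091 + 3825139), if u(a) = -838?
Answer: -25238555212420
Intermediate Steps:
(-3507816 + u(-9*24))*(3368091 + 3825139) = (-3507816 - 838)*(3368091 + 3825139) = -3508654*7193230 = -25238555212420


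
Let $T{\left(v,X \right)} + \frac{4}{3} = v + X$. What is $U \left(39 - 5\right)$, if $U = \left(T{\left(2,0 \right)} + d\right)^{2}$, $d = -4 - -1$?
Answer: $\frac{1666}{9} \approx 185.11$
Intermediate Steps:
$T{\left(v,X \right)} = - \frac{4}{3} + X + v$ ($T{\left(v,X \right)} = - \frac{4}{3} + \left(v + X\right) = - \frac{4}{3} + \left(X + v\right) = - \frac{4}{3} + X + v$)
$d = -3$ ($d = -4 + 1 = -3$)
$U = \frac{49}{9}$ ($U = \left(\left(- \frac{4}{3} + 0 + 2\right) - 3\right)^{2} = \left(\frac{2}{3} - 3\right)^{2} = \left(- \frac{7}{3}\right)^{2} = \frac{49}{9} \approx 5.4444$)
$U \left(39 - 5\right) = \frac{49 \left(39 - 5\right)}{9} = \frac{49}{9} \cdot 34 = \frac{1666}{9}$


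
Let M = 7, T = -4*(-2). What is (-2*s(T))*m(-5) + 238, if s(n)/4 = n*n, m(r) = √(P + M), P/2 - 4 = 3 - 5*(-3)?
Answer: 238 - 512*√51 ≈ -3418.4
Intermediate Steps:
T = 8
P = 44 (P = 8 + 2*(3 - 5*(-3)) = 8 + 2*(3 + 15) = 8 + 2*18 = 8 + 36 = 44)
m(r) = √51 (m(r) = √(44 + 7) = √51)
s(n) = 4*n² (s(n) = 4*(n*n) = 4*n²)
(-2*s(T))*m(-5) + 238 = (-8*8²)*√51 + 238 = (-8*64)*√51 + 238 = (-2*256)*√51 + 238 = -512*√51 + 238 = 238 - 512*√51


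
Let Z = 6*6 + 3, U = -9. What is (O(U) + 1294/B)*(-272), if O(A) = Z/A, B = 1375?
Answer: 3806096/4125 ≈ 922.69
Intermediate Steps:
Z = 39 (Z = 36 + 3 = 39)
O(A) = 39/A
(O(U) + 1294/B)*(-272) = (39/(-9) + 1294/1375)*(-272) = (39*(-1/9) + 1294*(1/1375))*(-272) = (-13/3 + 1294/1375)*(-272) = -13993/4125*(-272) = 3806096/4125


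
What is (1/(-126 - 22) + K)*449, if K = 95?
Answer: 6312491/148 ≈ 42652.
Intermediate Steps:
(1/(-126 - 22) + K)*449 = (1/(-126 - 22) + 95)*449 = (1/(-148) + 95)*449 = (-1/148 + 95)*449 = (14059/148)*449 = 6312491/148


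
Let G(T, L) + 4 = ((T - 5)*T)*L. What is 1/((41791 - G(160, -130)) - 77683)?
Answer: 1/3188112 ≈ 3.1367e-7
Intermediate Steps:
G(T, L) = -4 + L*T*(-5 + T) (G(T, L) = -4 + ((T - 5)*T)*L = -4 + ((-5 + T)*T)*L = -4 + (T*(-5 + T))*L = -4 + L*T*(-5 + T))
1/((41791 - G(160, -130)) - 77683) = 1/((41791 - (-4 - 130*160² - 5*(-130)*160)) - 77683) = 1/((41791 - (-4 - 130*25600 + 104000)) - 77683) = 1/((41791 - (-4 - 3328000 + 104000)) - 77683) = 1/((41791 - 1*(-3224004)) - 77683) = 1/((41791 + 3224004) - 77683) = 1/(3265795 - 77683) = 1/3188112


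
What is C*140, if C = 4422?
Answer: 619080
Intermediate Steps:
C*140 = 4422*140 = 619080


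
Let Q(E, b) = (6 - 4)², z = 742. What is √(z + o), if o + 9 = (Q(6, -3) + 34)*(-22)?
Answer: I*√103 ≈ 10.149*I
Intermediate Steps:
Q(E, b) = 4 (Q(E, b) = 2² = 4)
o = -845 (o = -9 + (4 + 34)*(-22) = -9 + 38*(-22) = -9 - 836 = -845)
√(z + o) = √(742 - 845) = √(-103) = I*√103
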